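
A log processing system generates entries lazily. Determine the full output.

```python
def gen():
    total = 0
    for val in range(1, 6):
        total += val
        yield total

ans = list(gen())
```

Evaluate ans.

Step 1: Generator accumulates running sum:
  val=1: total = 1, yield 1
  val=2: total = 3, yield 3
  val=3: total = 6, yield 6
  val=4: total = 10, yield 10
  val=5: total = 15, yield 15
Therefore ans = [1, 3, 6, 10, 15].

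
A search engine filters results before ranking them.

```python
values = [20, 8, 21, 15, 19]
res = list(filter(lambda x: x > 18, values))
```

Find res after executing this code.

Step 1: Filter elements > 18:
  20: kept
  8: removed
  21: kept
  15: removed
  19: kept
Therefore res = [20, 21, 19].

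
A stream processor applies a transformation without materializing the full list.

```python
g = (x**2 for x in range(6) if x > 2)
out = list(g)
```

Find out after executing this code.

Step 1: For range(6), keep x > 2, then square:
  x=0: 0 <= 2, excluded
  x=1: 1 <= 2, excluded
  x=2: 2 <= 2, excluded
  x=3: 3 > 2, yield 3**2 = 9
  x=4: 4 > 2, yield 4**2 = 16
  x=5: 5 > 2, yield 5**2 = 25
Therefore out = [9, 16, 25].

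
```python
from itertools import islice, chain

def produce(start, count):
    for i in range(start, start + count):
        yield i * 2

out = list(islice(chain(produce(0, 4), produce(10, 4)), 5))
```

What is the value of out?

Step 1: produce(0, 4) yields [0, 2, 4, 6].
Step 2: produce(10, 4) yields [20, 22, 24, 26].
Step 3: chain concatenates: [0, 2, 4, 6, 20, 22, 24, 26].
Step 4: islice takes first 5: [0, 2, 4, 6, 20].
Therefore out = [0, 2, 4, 6, 20].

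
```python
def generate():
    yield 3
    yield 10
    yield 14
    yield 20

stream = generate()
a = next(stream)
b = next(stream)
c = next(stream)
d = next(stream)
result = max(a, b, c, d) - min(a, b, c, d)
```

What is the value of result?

Step 1: Create generator and consume all values:
  a = next(stream) = 3
  b = next(stream) = 10
  c = next(stream) = 14
  d = next(stream) = 20
Step 2: max = 20, min = 3, result = 20 - 3 = 17.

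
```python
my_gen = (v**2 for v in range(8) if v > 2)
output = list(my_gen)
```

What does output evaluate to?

Step 1: For range(8), keep v > 2, then square:
  v=0: 0 <= 2, excluded
  v=1: 1 <= 2, excluded
  v=2: 2 <= 2, excluded
  v=3: 3 > 2, yield 3**2 = 9
  v=4: 4 > 2, yield 4**2 = 16
  v=5: 5 > 2, yield 5**2 = 25
  v=6: 6 > 2, yield 6**2 = 36
  v=7: 7 > 2, yield 7**2 = 49
Therefore output = [9, 16, 25, 36, 49].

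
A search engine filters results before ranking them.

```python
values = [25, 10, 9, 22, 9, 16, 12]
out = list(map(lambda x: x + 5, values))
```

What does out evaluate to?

Step 1: Apply lambda x: x + 5 to each element:
  25 -> 30
  10 -> 15
  9 -> 14
  22 -> 27
  9 -> 14
  16 -> 21
  12 -> 17
Therefore out = [30, 15, 14, 27, 14, 21, 17].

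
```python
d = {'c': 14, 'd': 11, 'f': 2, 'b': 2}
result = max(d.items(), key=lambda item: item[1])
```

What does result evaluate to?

Step 1: Find item with maximum value:
  ('c', 14)
  ('d', 11)
  ('f', 2)
  ('b', 2)
Step 2: Maximum value is 14 at key 'c'.
Therefore result = ('c', 14).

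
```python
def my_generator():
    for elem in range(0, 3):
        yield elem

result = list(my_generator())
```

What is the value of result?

Step 1: The generator yields each value from range(0, 3).
Step 2: list() consumes all yields: [0, 1, 2].
Therefore result = [0, 1, 2].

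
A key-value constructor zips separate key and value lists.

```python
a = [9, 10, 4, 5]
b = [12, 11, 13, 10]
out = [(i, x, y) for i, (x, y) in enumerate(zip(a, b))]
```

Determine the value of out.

Step 1: enumerate(zip(a, b)) gives index with paired elements:
  i=0: (9, 12)
  i=1: (10, 11)
  i=2: (4, 13)
  i=3: (5, 10)
Therefore out = [(0, 9, 12), (1, 10, 11), (2, 4, 13), (3, 5, 10)].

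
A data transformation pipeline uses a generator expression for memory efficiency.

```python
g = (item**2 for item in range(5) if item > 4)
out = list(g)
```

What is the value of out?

Step 1: For range(5), keep item > 4, then square:
  item=0: 0 <= 4, excluded
  item=1: 1 <= 4, excluded
  item=2: 2 <= 4, excluded
  item=3: 3 <= 4, excluded
  item=4: 4 <= 4, excluded
Therefore out = [].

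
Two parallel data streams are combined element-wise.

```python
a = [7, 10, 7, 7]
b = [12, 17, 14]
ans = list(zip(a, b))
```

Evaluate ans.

Step 1: zip stops at shortest (len(a)=4, len(b)=3):
  Index 0: (7, 12)
  Index 1: (10, 17)
  Index 2: (7, 14)
Step 2: Last element of a (7) has no pair, dropped.
Therefore ans = [(7, 12), (10, 17), (7, 14)].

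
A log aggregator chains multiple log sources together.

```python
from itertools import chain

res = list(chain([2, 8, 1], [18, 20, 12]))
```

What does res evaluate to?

Step 1: chain() concatenates iterables: [2, 8, 1] + [18, 20, 12].
Therefore res = [2, 8, 1, 18, 20, 12].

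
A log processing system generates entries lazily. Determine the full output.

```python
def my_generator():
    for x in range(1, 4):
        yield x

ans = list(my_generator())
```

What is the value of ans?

Step 1: The generator yields each value from range(1, 4).
Step 2: list() consumes all yields: [1, 2, 3].
Therefore ans = [1, 2, 3].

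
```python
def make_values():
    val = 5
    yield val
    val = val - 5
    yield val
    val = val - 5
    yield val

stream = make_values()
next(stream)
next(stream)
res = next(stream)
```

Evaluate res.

Step 1: Trace through generator execution:
  Yield 1: val starts at 5, yield 5
  Yield 2: val = 5 - 5 = 0, yield 0
  Yield 3: val = 0 - 5 = -5, yield -5
Step 2: First next() gets 5, second next() gets the second value, third next() yields -5.
Therefore res = -5.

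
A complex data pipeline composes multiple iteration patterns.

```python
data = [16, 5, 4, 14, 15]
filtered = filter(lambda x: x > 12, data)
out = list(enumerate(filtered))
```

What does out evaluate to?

Step 1: Filter [16, 5, 4, 14, 15] for > 12: [16, 14, 15].
Step 2: enumerate re-indexes from 0: [(0, 16), (1, 14), (2, 15)].
Therefore out = [(0, 16), (1, 14), (2, 15)].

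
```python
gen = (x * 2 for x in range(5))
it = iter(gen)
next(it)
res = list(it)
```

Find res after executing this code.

Step 1: Generator produces [0, 2, 4, 6, 8].
Step 2: next(it) consumes first element (0).
Step 3: list(it) collects remaining: [2, 4, 6, 8].
Therefore res = [2, 4, 6, 8].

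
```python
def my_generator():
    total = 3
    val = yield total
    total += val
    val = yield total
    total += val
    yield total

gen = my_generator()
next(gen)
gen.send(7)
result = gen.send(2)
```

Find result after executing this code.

Step 1: next() -> yield total=3.
Step 2: send(7) -> val=7, total = 3+7 = 10, yield 10.
Step 3: send(2) -> val=2, total = 10+2 = 12, yield 12.
Therefore result = 12.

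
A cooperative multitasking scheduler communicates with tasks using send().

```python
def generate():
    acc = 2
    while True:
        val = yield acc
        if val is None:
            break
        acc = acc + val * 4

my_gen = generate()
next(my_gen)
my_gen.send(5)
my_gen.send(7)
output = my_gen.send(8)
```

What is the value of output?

Step 1: next() -> yield acc=2.
Step 2: send(5) -> val=5, acc = 2 + 5*4 = 22, yield 22.
Step 3: send(7) -> val=7, acc = 22 + 7*4 = 50, yield 50.
Step 4: send(8) -> val=8, acc = 50 + 8*4 = 82, yield 82.
Therefore output = 82.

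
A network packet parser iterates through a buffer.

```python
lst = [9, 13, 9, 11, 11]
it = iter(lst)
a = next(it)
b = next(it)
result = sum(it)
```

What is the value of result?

Step 1: Create iterator over [9, 13, 9, 11, 11].
Step 2: a = next() = 9, b = next() = 13.
Step 3: sum() of remaining [9, 11, 11] = 31.
Therefore result = 31.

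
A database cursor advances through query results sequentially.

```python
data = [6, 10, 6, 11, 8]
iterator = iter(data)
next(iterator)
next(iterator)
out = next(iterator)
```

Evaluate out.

Step 1: Create iterator over [6, 10, 6, 11, 8].
Step 2: next() consumes 6.
Step 3: next() consumes 10.
Step 4: next() returns 6.
Therefore out = 6.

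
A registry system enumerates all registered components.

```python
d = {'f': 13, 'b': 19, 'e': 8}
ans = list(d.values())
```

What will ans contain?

Step 1: d.values() returns the dictionary values in insertion order.
Therefore ans = [13, 19, 8].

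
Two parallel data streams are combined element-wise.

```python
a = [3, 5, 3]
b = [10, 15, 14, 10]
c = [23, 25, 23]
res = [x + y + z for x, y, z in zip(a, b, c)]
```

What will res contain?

Step 1: zip three lists (truncates to shortest, len=3):
  3 + 10 + 23 = 36
  5 + 15 + 25 = 45
  3 + 14 + 23 = 40
Therefore res = [36, 45, 40].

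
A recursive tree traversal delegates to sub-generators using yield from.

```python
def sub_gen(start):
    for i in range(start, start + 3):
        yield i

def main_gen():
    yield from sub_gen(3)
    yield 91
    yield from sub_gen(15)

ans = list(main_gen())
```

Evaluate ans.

Step 1: main_gen() delegates to sub_gen(3):
  yield 3
  yield 4
  yield 5
Step 2: yield 91
Step 3: Delegates to sub_gen(15):
  yield 15
  yield 16
  yield 17
Therefore ans = [3, 4, 5, 91, 15, 16, 17].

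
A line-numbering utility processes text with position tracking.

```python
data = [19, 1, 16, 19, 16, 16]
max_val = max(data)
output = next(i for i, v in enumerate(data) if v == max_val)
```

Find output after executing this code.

Step 1: max([19, 1, 16, 19, 16, 16]) = 19.
Step 2: Find first index where value == 19:
  Index 0: 19 == 19, found!
Therefore output = 0.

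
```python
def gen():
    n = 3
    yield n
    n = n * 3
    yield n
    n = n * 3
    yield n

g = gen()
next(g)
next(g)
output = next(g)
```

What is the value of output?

Step 1: Trace through generator execution:
  Yield 1: n starts at 3, yield 3
  Yield 2: n = 3 * 3 = 9, yield 9
  Yield 3: n = 9 * 3 = 27, yield 27
Step 2: First next() gets 3, second next() gets the second value, third next() yields 27.
Therefore output = 27.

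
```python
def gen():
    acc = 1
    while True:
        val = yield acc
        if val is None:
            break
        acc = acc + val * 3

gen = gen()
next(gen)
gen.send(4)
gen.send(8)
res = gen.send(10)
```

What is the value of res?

Step 1: next() -> yield acc=1.
Step 2: send(4) -> val=4, acc = 1 + 4*3 = 13, yield 13.
Step 3: send(8) -> val=8, acc = 13 + 8*3 = 37, yield 37.
Step 4: send(10) -> val=10, acc = 37 + 10*3 = 67, yield 67.
Therefore res = 67.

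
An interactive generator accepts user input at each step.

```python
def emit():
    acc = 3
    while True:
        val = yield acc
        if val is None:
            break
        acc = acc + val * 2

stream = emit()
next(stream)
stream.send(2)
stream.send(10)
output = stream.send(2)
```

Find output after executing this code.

Step 1: next() -> yield acc=3.
Step 2: send(2) -> val=2, acc = 3 + 2*2 = 7, yield 7.
Step 3: send(10) -> val=10, acc = 7 + 10*2 = 27, yield 27.
Step 4: send(2) -> val=2, acc = 27 + 2*2 = 31, yield 31.
Therefore output = 31.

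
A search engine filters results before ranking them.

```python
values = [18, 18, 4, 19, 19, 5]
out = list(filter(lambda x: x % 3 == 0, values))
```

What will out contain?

Step 1: Filter elements divisible by 3:
  18 % 3 = 0: kept
  18 % 3 = 0: kept
  4 % 3 = 1: removed
  19 % 3 = 1: removed
  19 % 3 = 1: removed
  5 % 3 = 2: removed
Therefore out = [18, 18].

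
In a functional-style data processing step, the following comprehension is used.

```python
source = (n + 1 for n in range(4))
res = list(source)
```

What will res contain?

Step 1: For each n in range(4), compute n+1:
  n=0: 0+1 = 1
  n=1: 1+1 = 2
  n=2: 2+1 = 3
  n=3: 3+1 = 4
Therefore res = [1, 2, 3, 4].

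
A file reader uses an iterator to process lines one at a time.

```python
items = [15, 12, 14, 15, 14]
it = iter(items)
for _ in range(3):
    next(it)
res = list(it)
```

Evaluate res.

Step 1: Create iterator over [15, 12, 14, 15, 14].
Step 2: Advance 3 positions (consuming [15, 12, 14]).
Step 3: list() collects remaining elements: [15, 14].
Therefore res = [15, 14].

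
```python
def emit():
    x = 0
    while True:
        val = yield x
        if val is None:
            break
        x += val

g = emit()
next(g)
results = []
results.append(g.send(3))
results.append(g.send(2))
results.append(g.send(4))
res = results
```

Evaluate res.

Step 1: next(g) -> yield 0.
Step 2: send(3) -> x = 3, yield 3.
Step 3: send(2) -> x = 5, yield 5.
Step 4: send(4) -> x = 9, yield 9.
Therefore res = [3, 5, 9].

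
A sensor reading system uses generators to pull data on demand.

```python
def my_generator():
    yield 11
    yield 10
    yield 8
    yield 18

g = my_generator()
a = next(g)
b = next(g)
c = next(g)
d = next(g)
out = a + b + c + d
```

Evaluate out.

Step 1: Create generator and consume all values:
  a = next(g) = 11
  b = next(g) = 10
  c = next(g) = 8
  d = next(g) = 18
Step 2: out = 11 + 10 + 8 + 18 = 47.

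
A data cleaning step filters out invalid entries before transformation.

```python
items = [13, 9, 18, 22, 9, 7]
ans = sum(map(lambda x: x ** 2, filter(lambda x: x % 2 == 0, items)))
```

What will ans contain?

Step 1: Filter even numbers from [13, 9, 18, 22, 9, 7]: [18, 22]
Step 2: Square each: [324, 484]
Step 3: Sum = 808.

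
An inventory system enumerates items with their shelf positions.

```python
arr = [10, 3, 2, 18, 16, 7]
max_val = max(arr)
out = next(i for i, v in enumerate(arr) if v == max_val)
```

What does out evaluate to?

Step 1: max([10, 3, 2, 18, 16, 7]) = 18.
Step 2: Find first index where value == 18:
  Index 0: 10 != 18
  Index 1: 3 != 18
  Index 2: 2 != 18
  Index 3: 18 == 18, found!
Therefore out = 3.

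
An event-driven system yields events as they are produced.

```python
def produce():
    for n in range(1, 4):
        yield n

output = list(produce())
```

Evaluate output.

Step 1: The generator yields each value from range(1, 4).
Step 2: list() consumes all yields: [1, 2, 3].
Therefore output = [1, 2, 3].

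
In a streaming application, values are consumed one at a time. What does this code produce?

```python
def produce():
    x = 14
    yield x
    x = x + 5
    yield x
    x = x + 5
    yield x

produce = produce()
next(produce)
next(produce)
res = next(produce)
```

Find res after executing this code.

Step 1: Trace through generator execution:
  Yield 1: x starts at 14, yield 14
  Yield 2: x = 14 + 5 = 19, yield 19
  Yield 3: x = 19 + 5 = 24, yield 24
Step 2: First next() gets 14, second next() gets the second value, third next() yields 24.
Therefore res = 24.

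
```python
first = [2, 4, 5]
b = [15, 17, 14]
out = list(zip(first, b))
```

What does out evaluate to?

Step 1: zip pairs elements at same index:
  Index 0: (2, 15)
  Index 1: (4, 17)
  Index 2: (5, 14)
Therefore out = [(2, 15), (4, 17), (5, 14)].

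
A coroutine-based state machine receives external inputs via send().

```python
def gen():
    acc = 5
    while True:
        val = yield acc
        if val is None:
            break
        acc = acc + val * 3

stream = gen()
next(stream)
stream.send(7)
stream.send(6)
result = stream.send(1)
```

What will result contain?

Step 1: next() -> yield acc=5.
Step 2: send(7) -> val=7, acc = 5 + 7*3 = 26, yield 26.
Step 3: send(6) -> val=6, acc = 26 + 6*3 = 44, yield 44.
Step 4: send(1) -> val=1, acc = 44 + 1*3 = 47, yield 47.
Therefore result = 47.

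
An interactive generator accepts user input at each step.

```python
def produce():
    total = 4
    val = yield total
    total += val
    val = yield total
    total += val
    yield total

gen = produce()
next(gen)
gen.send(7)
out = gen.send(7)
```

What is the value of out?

Step 1: next() -> yield total=4.
Step 2: send(7) -> val=7, total = 4+7 = 11, yield 11.
Step 3: send(7) -> val=7, total = 11+7 = 18, yield 18.
Therefore out = 18.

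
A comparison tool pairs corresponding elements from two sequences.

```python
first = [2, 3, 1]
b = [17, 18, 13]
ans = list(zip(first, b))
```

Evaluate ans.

Step 1: zip pairs elements at same index:
  Index 0: (2, 17)
  Index 1: (3, 18)
  Index 2: (1, 13)
Therefore ans = [(2, 17), (3, 18), (1, 13)].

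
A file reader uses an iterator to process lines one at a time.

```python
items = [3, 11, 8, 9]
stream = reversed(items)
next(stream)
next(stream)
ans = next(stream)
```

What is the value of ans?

Step 1: reversed([3, 11, 8, 9]) gives iterator: [9, 8, 11, 3].
Step 2: First next() = 9, second next() = 8.
Step 3: Third next() = 11.
Therefore ans = 11.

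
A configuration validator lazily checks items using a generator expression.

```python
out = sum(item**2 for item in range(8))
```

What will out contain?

Step 1: Compute item**2 for each item in range(8):
  item=0: 0**2 = 0
  item=1: 1**2 = 1
  item=2: 2**2 = 4
  item=3: 3**2 = 9
  item=4: 4**2 = 16
  item=5: 5**2 = 25
  item=6: 6**2 = 36
  item=7: 7**2 = 49
Step 2: sum = 0 + 1 + 4 + 9 + 16 + 25 + 36 + 49 = 140.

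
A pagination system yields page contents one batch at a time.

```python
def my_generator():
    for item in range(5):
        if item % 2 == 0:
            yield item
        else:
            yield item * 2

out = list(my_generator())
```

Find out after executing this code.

Step 1: For each item in range(5), yield item if even, else item*2:
  item=0 (even): yield 0
  item=1 (odd): yield 1*2 = 2
  item=2 (even): yield 2
  item=3 (odd): yield 3*2 = 6
  item=4 (even): yield 4
Therefore out = [0, 2, 2, 6, 4].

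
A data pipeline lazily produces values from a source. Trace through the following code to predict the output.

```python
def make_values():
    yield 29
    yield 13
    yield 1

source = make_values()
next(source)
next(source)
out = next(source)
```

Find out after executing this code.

Step 1: make_values() creates a generator.
Step 2: next(source) yields 29 (consumed and discarded).
Step 3: next(source) yields 13 (consumed and discarded).
Step 4: next(source) yields 1, assigned to out.
Therefore out = 1.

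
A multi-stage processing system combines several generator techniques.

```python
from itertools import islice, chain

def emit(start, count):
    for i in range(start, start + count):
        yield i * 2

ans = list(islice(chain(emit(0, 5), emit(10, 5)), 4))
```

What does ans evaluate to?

Step 1: emit(0, 5) yields [0, 2, 4, 6, 8].
Step 2: emit(10, 5) yields [20, 22, 24, 26, 28].
Step 3: chain concatenates: [0, 2, 4, 6, 8, 20, 22, 24, 26, 28].
Step 4: islice takes first 4: [0, 2, 4, 6].
Therefore ans = [0, 2, 4, 6].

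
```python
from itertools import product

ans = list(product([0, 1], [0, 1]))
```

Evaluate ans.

Step 1: product([0, 1], [0, 1]) gives all pairs:
  (0, 0)
  (0, 1)
  (1, 0)
  (1, 1)
Therefore ans = [(0, 0), (0, 1), (1, 0), (1, 1)].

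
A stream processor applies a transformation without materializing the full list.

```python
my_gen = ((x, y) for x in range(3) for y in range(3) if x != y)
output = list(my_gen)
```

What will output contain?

Step 1: Nested generator over range(3) x range(3) where x != y:
  (0, 0): excluded (x == y)
  (0, 1): included
  (0, 2): included
  (1, 0): included
  (1, 1): excluded (x == y)
  (1, 2): included
  (2, 0): included
  (2, 1): included
  (2, 2): excluded (x == y)
Therefore output = [(0, 1), (0, 2), (1, 0), (1, 2), (2, 0), (2, 1)].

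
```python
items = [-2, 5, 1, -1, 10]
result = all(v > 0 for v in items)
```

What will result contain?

Step 1: Check v > 0 for each element in [-2, 5, 1, -1, 10]:
  -2 > 0: False
  5 > 0: True
  1 > 0: True
  -1 > 0: False
  10 > 0: True
Step 2: all() returns False.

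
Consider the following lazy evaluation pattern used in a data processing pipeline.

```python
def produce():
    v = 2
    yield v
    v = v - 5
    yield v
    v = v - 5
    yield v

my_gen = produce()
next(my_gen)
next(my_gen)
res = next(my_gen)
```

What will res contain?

Step 1: Trace through generator execution:
  Yield 1: v starts at 2, yield 2
  Yield 2: v = 2 - 5 = -3, yield -3
  Yield 3: v = -3 - 5 = -8, yield -8
Step 2: First next() gets 2, second next() gets the second value, third next() yields -8.
Therefore res = -8.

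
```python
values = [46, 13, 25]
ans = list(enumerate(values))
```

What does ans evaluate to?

Step 1: enumerate pairs each element with its index:
  (0, 46)
  (1, 13)
  (2, 25)
Therefore ans = [(0, 46), (1, 13), (2, 25)].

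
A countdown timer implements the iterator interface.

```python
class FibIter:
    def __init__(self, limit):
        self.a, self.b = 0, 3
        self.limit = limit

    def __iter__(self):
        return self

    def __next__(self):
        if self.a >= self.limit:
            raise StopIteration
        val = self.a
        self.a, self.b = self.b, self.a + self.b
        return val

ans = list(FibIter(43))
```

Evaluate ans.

Step 1: Fibonacci-like sequence (a=0, b=3) until >= 43:
  Yield 0, then a,b = 3,3
  Yield 3, then a,b = 3,6
  Yield 3, then a,b = 6,9
  Yield 6, then a,b = 9,15
  Yield 9, then a,b = 15,24
  Yield 15, then a,b = 24,39
  Yield 24, then a,b = 39,63
  Yield 39, then a,b = 63,102
Step 2: 63 >= 43, stop.
Therefore ans = [0, 3, 3, 6, 9, 15, 24, 39].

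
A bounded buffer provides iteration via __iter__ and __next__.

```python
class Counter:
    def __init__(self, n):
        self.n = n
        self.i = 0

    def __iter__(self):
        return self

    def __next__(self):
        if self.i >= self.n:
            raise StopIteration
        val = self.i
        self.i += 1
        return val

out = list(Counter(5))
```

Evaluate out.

Step 1: Counter(5) creates an iterator counting 0 to 4.
Step 2: list() consumes all values: [0, 1, 2, 3, 4].
Therefore out = [0, 1, 2, 3, 4].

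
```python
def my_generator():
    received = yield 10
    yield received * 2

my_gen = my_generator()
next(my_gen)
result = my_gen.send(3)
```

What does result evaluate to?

Step 1: next(my_gen) advances to first yield, producing 10.
Step 2: send(3) resumes, received = 3.
Step 3: yield received * 2 = 3 * 2 = 6.
Therefore result = 6.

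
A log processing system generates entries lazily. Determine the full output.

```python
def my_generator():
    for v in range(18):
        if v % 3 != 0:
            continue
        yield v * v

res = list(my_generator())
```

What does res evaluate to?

Step 1: Only yield v**2 when v is divisible by 3:
  v=0: 0 % 3 == 0, yield 0**2 = 0
  v=3: 3 % 3 == 0, yield 3**2 = 9
  v=6: 6 % 3 == 0, yield 6**2 = 36
  v=9: 9 % 3 == 0, yield 9**2 = 81
  v=12: 12 % 3 == 0, yield 12**2 = 144
  v=15: 15 % 3 == 0, yield 15**2 = 225
Therefore res = [0, 9, 36, 81, 144, 225].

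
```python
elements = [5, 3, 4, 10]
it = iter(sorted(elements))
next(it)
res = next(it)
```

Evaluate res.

Step 1: sorted([5, 3, 4, 10]) = [3, 4, 5, 10].
Step 2: Create iterator and skip 1 elements.
Step 3: next() returns 4.
Therefore res = 4.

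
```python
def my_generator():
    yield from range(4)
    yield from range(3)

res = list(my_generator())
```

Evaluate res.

Step 1: Trace yields in order:
  yield 0
  yield 1
  yield 2
  yield 3
  yield 0
  yield 1
  yield 2
Therefore res = [0, 1, 2, 3, 0, 1, 2].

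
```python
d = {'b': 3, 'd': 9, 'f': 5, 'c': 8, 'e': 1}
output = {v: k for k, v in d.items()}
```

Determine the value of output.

Step 1: Invert dict (swap keys and values):
  'b': 3 -> 3: 'b'
  'd': 9 -> 9: 'd'
  'f': 5 -> 5: 'f'
  'c': 8 -> 8: 'c'
  'e': 1 -> 1: 'e'
Therefore output = {3: 'b', 9: 'd', 5: 'f', 8: 'c', 1: 'e'}.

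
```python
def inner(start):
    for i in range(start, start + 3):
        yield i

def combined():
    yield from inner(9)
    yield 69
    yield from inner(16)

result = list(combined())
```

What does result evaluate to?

Step 1: combined() delegates to inner(9):
  yield 9
  yield 10
  yield 11
Step 2: yield 69
Step 3: Delegates to inner(16):
  yield 16
  yield 17
  yield 18
Therefore result = [9, 10, 11, 69, 16, 17, 18].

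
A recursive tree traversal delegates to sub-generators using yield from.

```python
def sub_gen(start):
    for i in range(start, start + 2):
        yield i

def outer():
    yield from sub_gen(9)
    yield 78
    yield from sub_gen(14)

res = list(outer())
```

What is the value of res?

Step 1: outer() delegates to sub_gen(9):
  yield 9
  yield 10
Step 2: yield 78
Step 3: Delegates to sub_gen(14):
  yield 14
  yield 15
Therefore res = [9, 10, 78, 14, 15].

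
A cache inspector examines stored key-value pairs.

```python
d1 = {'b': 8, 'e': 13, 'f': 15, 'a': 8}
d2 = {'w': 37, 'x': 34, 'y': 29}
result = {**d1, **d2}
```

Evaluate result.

Step 1: Merge d1 and d2 (d2 values override on key conflicts).
Step 2: d1 has keys ['b', 'e', 'f', 'a'], d2 has keys ['w', 'x', 'y'].
Therefore result = {'b': 8, 'e': 13, 'f': 15, 'a': 8, 'w': 37, 'x': 34, 'y': 29}.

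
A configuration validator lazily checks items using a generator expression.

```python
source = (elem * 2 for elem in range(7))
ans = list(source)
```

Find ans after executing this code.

Step 1: For each elem in range(7), compute elem*2:
  elem=0: 0*2 = 0
  elem=1: 1*2 = 2
  elem=2: 2*2 = 4
  elem=3: 3*2 = 6
  elem=4: 4*2 = 8
  elem=5: 5*2 = 10
  elem=6: 6*2 = 12
Therefore ans = [0, 2, 4, 6, 8, 10, 12].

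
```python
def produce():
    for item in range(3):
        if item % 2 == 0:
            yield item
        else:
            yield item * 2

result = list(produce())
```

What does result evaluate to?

Step 1: For each item in range(3), yield item if even, else item*2:
  item=0 (even): yield 0
  item=1 (odd): yield 1*2 = 2
  item=2 (even): yield 2
Therefore result = [0, 2, 2].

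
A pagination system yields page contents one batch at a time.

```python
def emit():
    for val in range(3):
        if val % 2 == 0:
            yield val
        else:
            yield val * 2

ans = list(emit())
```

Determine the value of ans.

Step 1: For each val in range(3), yield val if even, else val*2:
  val=0 (even): yield 0
  val=1 (odd): yield 1*2 = 2
  val=2 (even): yield 2
Therefore ans = [0, 2, 2].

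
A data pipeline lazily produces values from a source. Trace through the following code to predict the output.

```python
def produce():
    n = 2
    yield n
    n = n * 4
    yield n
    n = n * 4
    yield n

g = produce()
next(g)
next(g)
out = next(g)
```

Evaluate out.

Step 1: Trace through generator execution:
  Yield 1: n starts at 2, yield 2
  Yield 2: n = 2 * 4 = 8, yield 8
  Yield 3: n = 8 * 4 = 32, yield 32
Step 2: First next() gets 2, second next() gets the second value, third next() yields 32.
Therefore out = 32.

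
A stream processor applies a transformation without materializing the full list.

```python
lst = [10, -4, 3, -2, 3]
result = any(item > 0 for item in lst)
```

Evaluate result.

Step 1: Check item > 0 for each element in [10, -4, 3, -2, 3]:
  10 > 0: True
  -4 > 0: False
  3 > 0: True
  -2 > 0: False
  3 > 0: True
Step 2: any() returns True.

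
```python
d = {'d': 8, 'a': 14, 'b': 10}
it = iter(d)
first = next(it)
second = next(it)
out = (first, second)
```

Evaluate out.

Step 1: iter(d) iterates over keys: ['d', 'a', 'b'].
Step 2: first = next(it) = 'd', second = next(it) = 'a'.
Therefore out = ('d', 'a').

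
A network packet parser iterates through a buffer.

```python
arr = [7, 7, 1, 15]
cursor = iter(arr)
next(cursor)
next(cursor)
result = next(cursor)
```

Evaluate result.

Step 1: Create iterator over [7, 7, 1, 15].
Step 2: next() consumes 7.
Step 3: next() consumes 7.
Step 4: next() returns 1.
Therefore result = 1.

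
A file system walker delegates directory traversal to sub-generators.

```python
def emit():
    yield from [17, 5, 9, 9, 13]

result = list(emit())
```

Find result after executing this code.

Step 1: yield from delegates to the iterable, yielding each element.
Step 2: Collected values: [17, 5, 9, 9, 13].
Therefore result = [17, 5, 9, 9, 13].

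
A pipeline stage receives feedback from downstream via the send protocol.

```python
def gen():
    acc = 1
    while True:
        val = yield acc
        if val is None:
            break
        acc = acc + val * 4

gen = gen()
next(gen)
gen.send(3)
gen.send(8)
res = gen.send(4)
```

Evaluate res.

Step 1: next() -> yield acc=1.
Step 2: send(3) -> val=3, acc = 1 + 3*4 = 13, yield 13.
Step 3: send(8) -> val=8, acc = 13 + 8*4 = 45, yield 45.
Step 4: send(4) -> val=4, acc = 45 + 4*4 = 61, yield 61.
Therefore res = 61.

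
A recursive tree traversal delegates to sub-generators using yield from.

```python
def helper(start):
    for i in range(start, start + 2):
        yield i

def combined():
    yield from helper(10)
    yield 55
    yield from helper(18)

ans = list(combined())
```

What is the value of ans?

Step 1: combined() delegates to helper(10):
  yield 10
  yield 11
Step 2: yield 55
Step 3: Delegates to helper(18):
  yield 18
  yield 19
Therefore ans = [10, 11, 55, 18, 19].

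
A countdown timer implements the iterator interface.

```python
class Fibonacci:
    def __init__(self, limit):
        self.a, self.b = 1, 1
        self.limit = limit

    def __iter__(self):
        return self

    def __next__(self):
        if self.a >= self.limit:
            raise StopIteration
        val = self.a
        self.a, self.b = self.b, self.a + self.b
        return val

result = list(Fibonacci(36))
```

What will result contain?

Step 1: Fibonacci-like sequence (a=1, b=1) until >= 36:
  Yield 1, then a,b = 1,2
  Yield 1, then a,b = 2,3
  Yield 2, then a,b = 3,5
  Yield 3, then a,b = 5,8
  Yield 5, then a,b = 8,13
  Yield 8, then a,b = 13,21
  Yield 13, then a,b = 21,34
  Yield 21, then a,b = 34,55
  Yield 34, then a,b = 55,89
Step 2: 55 >= 36, stop.
Therefore result = [1, 1, 2, 3, 5, 8, 13, 21, 34].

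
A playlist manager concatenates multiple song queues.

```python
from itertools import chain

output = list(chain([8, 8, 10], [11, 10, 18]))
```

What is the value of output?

Step 1: chain() concatenates iterables: [8, 8, 10] + [11, 10, 18].
Therefore output = [8, 8, 10, 11, 10, 18].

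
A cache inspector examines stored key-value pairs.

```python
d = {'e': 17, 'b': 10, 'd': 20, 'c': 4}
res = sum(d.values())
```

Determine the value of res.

Step 1: d.values() = [17, 10, 20, 4].
Step 2: sum = 51.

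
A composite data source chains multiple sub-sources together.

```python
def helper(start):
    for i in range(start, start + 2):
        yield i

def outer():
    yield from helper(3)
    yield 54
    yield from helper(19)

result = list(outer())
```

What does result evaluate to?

Step 1: outer() delegates to helper(3):
  yield 3
  yield 4
Step 2: yield 54
Step 3: Delegates to helper(19):
  yield 19
  yield 20
Therefore result = [3, 4, 54, 19, 20].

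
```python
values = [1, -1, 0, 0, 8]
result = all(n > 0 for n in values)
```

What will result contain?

Step 1: Check n > 0 for each element in [1, -1, 0, 0, 8]:
  1 > 0: True
  -1 > 0: False
  0 > 0: False
  0 > 0: False
  8 > 0: True
Step 2: all() returns False.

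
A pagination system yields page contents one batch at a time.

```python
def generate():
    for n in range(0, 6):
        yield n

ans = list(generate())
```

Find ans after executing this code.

Step 1: The generator yields each value from range(0, 6).
Step 2: list() consumes all yields: [0, 1, 2, 3, 4, 5].
Therefore ans = [0, 1, 2, 3, 4, 5].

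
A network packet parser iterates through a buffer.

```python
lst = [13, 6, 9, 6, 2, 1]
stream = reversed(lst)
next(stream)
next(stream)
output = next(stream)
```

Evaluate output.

Step 1: reversed([13, 6, 9, 6, 2, 1]) gives iterator: [1, 2, 6, 9, 6, 13].
Step 2: First next() = 1, second next() = 2.
Step 3: Third next() = 6.
Therefore output = 6.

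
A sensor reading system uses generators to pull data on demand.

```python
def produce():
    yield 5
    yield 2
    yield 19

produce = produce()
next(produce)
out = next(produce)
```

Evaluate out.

Step 1: produce() creates a generator.
Step 2: next(produce) yields 5 (consumed and discarded).
Step 3: next(produce) yields 2, assigned to out.
Therefore out = 2.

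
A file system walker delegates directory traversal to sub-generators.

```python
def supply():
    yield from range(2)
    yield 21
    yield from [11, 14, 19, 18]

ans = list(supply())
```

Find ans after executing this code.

Step 1: Trace yields in order:
  yield 0
  yield 1
  yield 21
  yield 11
  yield 14
  yield 19
  yield 18
Therefore ans = [0, 1, 21, 11, 14, 19, 18].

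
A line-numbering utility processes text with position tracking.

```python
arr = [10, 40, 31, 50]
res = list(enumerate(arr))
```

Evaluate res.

Step 1: enumerate pairs each element with its index:
  (0, 10)
  (1, 40)
  (2, 31)
  (3, 50)
Therefore res = [(0, 10), (1, 40), (2, 31), (3, 50)].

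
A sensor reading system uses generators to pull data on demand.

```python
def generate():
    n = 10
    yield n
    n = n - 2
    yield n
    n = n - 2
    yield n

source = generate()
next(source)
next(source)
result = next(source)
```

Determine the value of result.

Step 1: Trace through generator execution:
  Yield 1: n starts at 10, yield 10
  Yield 2: n = 10 - 2 = 8, yield 8
  Yield 3: n = 8 - 2 = 6, yield 6
Step 2: First next() gets 10, second next() gets the second value, third next() yields 6.
Therefore result = 6.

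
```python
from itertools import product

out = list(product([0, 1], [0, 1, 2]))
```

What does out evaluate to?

Step 1: product([0, 1], [0, 1, 2]) gives all pairs:
  (0, 0)
  (0, 1)
  (0, 2)
  (1, 0)
  (1, 1)
  (1, 2)
Therefore out = [(0, 0), (0, 1), (0, 2), (1, 0), (1, 1), (1, 2)].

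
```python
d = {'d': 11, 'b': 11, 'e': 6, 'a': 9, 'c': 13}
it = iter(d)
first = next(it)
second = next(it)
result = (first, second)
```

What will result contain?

Step 1: iter(d) iterates over keys: ['d', 'b', 'e', 'a', 'c'].
Step 2: first = next(it) = 'd', second = next(it) = 'b'.
Therefore result = ('d', 'b').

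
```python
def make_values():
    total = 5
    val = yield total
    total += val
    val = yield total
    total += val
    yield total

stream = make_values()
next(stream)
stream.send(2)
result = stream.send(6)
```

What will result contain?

Step 1: next() -> yield total=5.
Step 2: send(2) -> val=2, total = 5+2 = 7, yield 7.
Step 3: send(6) -> val=6, total = 7+6 = 13, yield 13.
Therefore result = 13.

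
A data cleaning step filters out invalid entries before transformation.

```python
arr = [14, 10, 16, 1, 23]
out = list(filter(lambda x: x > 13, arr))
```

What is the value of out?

Step 1: Filter elements > 13:
  14: kept
  10: removed
  16: kept
  1: removed
  23: kept
Therefore out = [14, 16, 23].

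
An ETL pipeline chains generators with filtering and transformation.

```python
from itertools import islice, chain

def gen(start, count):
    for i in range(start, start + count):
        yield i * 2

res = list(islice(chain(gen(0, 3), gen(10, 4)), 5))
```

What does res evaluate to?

Step 1: gen(0, 3) yields [0, 2, 4].
Step 2: gen(10, 4) yields [20, 22, 24, 26].
Step 3: chain concatenates: [0, 2, 4, 20, 22, 24, 26].
Step 4: islice takes first 5: [0, 2, 4, 20, 22].
Therefore res = [0, 2, 4, 20, 22].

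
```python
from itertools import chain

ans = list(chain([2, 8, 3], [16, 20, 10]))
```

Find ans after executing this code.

Step 1: chain() concatenates iterables: [2, 8, 3] + [16, 20, 10].
Therefore ans = [2, 8, 3, 16, 20, 10].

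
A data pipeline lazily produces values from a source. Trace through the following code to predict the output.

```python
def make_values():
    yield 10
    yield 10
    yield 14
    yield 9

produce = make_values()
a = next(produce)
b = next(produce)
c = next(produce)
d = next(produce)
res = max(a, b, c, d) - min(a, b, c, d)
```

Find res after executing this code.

Step 1: Create generator and consume all values:
  a = next(produce) = 10
  b = next(produce) = 10
  c = next(produce) = 14
  d = next(produce) = 9
Step 2: max = 14, min = 9, res = 14 - 9 = 5.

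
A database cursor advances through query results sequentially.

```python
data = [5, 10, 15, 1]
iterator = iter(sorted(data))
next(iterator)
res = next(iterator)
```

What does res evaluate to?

Step 1: sorted([5, 10, 15, 1]) = [1, 5, 10, 15].
Step 2: Create iterator and skip 1 elements.
Step 3: next() returns 5.
Therefore res = 5.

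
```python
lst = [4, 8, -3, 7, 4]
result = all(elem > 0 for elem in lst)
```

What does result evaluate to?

Step 1: Check elem > 0 for each element in [4, 8, -3, 7, 4]:
  4 > 0: True
  8 > 0: True
  -3 > 0: False
  7 > 0: True
  4 > 0: True
Step 2: all() returns False.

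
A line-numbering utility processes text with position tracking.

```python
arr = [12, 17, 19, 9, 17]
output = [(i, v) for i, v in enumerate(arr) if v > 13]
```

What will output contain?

Step 1: Filter enumerate([12, 17, 19, 9, 17]) keeping v > 13:
  (0, 12): 12 <= 13, excluded
  (1, 17): 17 > 13, included
  (2, 19): 19 > 13, included
  (3, 9): 9 <= 13, excluded
  (4, 17): 17 > 13, included
Therefore output = [(1, 17), (2, 19), (4, 17)].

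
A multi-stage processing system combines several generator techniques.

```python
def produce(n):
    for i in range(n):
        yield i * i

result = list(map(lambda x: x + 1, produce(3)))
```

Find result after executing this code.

Step 1: produce(3) yields squares: [0, 1, 4].
Step 2: map adds 1 to each: [1, 2, 5].
Therefore result = [1, 2, 5].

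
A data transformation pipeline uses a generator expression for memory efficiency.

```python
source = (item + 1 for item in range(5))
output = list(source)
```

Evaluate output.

Step 1: For each item in range(5), compute item+1:
  item=0: 0+1 = 1
  item=1: 1+1 = 2
  item=2: 2+1 = 3
  item=3: 3+1 = 4
  item=4: 4+1 = 5
Therefore output = [1, 2, 3, 4, 5].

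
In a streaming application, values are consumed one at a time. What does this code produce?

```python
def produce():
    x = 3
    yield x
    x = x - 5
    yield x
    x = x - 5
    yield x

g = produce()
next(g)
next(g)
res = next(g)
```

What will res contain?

Step 1: Trace through generator execution:
  Yield 1: x starts at 3, yield 3
  Yield 2: x = 3 - 5 = -2, yield -2
  Yield 3: x = -2 - 5 = -7, yield -7
Step 2: First next() gets 3, second next() gets the second value, third next() yields -7.
Therefore res = -7.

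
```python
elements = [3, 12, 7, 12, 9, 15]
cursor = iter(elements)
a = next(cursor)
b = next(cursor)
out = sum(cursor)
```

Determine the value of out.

Step 1: Create iterator over [3, 12, 7, 12, 9, 15].
Step 2: a = next() = 3, b = next() = 12.
Step 3: sum() of remaining [7, 12, 9, 15] = 43.
Therefore out = 43.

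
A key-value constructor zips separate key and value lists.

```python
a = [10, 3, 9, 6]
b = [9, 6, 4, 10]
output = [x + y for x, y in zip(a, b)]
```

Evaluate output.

Step 1: Add corresponding elements:
  10 + 9 = 19
  3 + 6 = 9
  9 + 4 = 13
  6 + 10 = 16
Therefore output = [19, 9, 13, 16].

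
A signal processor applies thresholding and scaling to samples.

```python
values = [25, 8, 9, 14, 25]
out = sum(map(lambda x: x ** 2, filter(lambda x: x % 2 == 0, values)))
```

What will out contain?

Step 1: Filter even numbers from [25, 8, 9, 14, 25]: [8, 14]
Step 2: Square each: [64, 196]
Step 3: Sum = 260.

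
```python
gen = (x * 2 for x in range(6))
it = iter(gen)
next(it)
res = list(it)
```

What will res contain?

Step 1: Generator produces [0, 2, 4, 6, 8, 10].
Step 2: next(it) consumes first element (0).
Step 3: list(it) collects remaining: [2, 4, 6, 8, 10].
Therefore res = [2, 4, 6, 8, 10].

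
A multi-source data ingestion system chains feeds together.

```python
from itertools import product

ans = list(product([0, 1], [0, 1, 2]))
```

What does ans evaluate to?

Step 1: product([0, 1], [0, 1, 2]) gives all pairs:
  (0, 0)
  (0, 1)
  (0, 2)
  (1, 0)
  (1, 1)
  (1, 2)
Therefore ans = [(0, 0), (0, 1), (0, 2), (1, 0), (1, 1), (1, 2)].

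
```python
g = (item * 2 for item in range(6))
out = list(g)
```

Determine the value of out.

Step 1: For each item in range(6), compute item*2:
  item=0: 0*2 = 0
  item=1: 1*2 = 2
  item=2: 2*2 = 4
  item=3: 3*2 = 6
  item=4: 4*2 = 8
  item=5: 5*2 = 10
Therefore out = [0, 2, 4, 6, 8, 10].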